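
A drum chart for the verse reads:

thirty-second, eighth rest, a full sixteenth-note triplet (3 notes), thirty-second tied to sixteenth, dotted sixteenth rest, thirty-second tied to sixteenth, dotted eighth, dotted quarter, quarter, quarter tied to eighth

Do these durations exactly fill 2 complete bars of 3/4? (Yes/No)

No

One bar of 3/4 = 24 thirty-second notes, so 2 bars = 48.
Working in thirty-second notes: thirty-second = 1; eighth rest = 4; a full sixteenth-note triplet (3 notes) (three triplet sixteenths span one eighth) = 4; thirty-second tied to sixteenth (thirty-second + sixteenth) = 3; dotted sixteenth rest = 3; thirty-second tied to sixteenth (thirty-second + sixteenth) = 3; dotted eighth = 6; dotted quarter = 12; quarter = 8; quarter tied to eighth (quarter + eighth) = 12.
Sum: 1 + 4 + 4 + 3 + 3 + 3 + 6 + 12 + 8 + 12 = 56.
56 exceeds 48, so the answer is No.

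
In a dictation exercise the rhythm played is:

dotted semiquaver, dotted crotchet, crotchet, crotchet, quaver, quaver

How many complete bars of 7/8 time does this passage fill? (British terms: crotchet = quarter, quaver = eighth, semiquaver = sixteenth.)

One bar of 7/8 = 28 thirty-second notes.
Working in thirty-second notes: dotted semiquaver = 3; dotted crotchet = 12; crotchet = 8; crotchet = 8; quaver = 4; quaver = 4.
Adding: 3 + 12 + 8 + 8 + 4 + 4 = 39.
39 ÷ 28 = 1 complete bar with 11 left over.

1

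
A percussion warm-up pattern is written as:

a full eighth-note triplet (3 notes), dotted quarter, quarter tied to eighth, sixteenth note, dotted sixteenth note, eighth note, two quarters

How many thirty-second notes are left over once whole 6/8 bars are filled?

9

One bar of 6/8 = 24 thirty-second notes.
Express everything in thirty-second notes: a full eighth-note triplet (3 notes) (three triplet eighths span one quarter) = 8; dotted quarter = 12; quarter tied to eighth (quarter + eighth) = 12; sixteenth note = 2; dotted sixteenth note = 3; eighth note = 4; quarter = 8; quarter = 8.
Altogether 8 + 12 + 12 + 2 + 3 + 4 + 8 + 8 = 57.
57 ÷ 24 = 2 complete bars with 9 thirty-second notes remaining.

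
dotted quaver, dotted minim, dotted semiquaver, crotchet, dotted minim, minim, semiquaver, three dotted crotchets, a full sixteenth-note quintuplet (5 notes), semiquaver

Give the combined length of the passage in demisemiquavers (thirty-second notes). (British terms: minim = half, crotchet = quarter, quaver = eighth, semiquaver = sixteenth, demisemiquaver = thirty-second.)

129

Express everything in thirty-second notes: dotted quaver = 6; dotted minim = 24; dotted semiquaver = 3; crotchet = 8; dotted minim = 24; minim = 16; semiquaver = 2; dotted crotchet = 12; dotted crotchet = 12; dotted crotchet = 12; a full sixteenth-note quintuplet (5 notes) (five quintuplet sixteenths span one quarter) = 8; semiquaver = 2.
Total: 6 + 24 + 3 + 8 + 24 + 16 + 2 + 12 + 12 + 12 + 8 + 2 = 129 thirty-second notes.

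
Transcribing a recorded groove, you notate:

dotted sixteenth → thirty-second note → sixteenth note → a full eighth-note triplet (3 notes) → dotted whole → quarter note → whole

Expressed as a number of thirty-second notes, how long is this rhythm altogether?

Convert each value to thirty-second notes: dotted sixteenth = 3; thirty-second note = 1; sixteenth note = 2; a full eighth-note triplet (3 notes) (three triplet eighths span one quarter) = 8; dotted whole = 48; quarter note = 8; whole = 32.
Total: 3 + 1 + 2 + 8 + 48 + 8 + 32 = 102 thirty-second notes.

102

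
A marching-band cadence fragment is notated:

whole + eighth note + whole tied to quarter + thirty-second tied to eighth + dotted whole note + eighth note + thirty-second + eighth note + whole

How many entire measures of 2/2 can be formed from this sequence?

5

One bar of 2/2 = 32 thirty-second notes.
In thirty-second notes: whole = 32; eighth note = 4; whole tied to quarter (whole + quarter) = 40; thirty-second tied to eighth (thirty-second + eighth) = 5; dotted whole note = 48; eighth note = 4; thirty-second = 1; eighth note = 4; whole = 32.
Altogether 32 + 4 + 40 + 5 + 48 + 4 + 1 + 4 + 32 = 170.
170 ÷ 32 = 5 complete bars with 10 left over.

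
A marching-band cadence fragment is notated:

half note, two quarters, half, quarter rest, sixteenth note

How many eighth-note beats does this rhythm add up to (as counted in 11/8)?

One eighth-note beat = 2 sixteenth notes.
Working in sixteenth notes: half note = 8; quarter = 4; quarter = 4; half = 8; quarter rest = 4; sixteenth note = 1.
Sum: 8 + 4 + 4 + 8 + 4 + 1 = 29.
29 ÷ 2 = 14.5 beats.

14.5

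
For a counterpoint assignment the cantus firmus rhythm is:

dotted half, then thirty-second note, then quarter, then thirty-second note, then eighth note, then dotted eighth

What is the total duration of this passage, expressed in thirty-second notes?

44

In thirty-second notes: dotted half = 24; thirty-second note = 1; quarter = 8; thirty-second note = 1; eighth note = 4; dotted eighth = 6.
Adding: 24 + 1 + 8 + 1 + 4 + 6 = 44 thirty-second notes.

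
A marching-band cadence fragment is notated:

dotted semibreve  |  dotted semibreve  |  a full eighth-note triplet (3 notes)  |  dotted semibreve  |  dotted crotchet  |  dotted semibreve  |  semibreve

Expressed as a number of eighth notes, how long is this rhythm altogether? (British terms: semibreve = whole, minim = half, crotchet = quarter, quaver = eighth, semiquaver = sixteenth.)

61

Convert each value to eighth notes: dotted semibreve = 12; dotted semibreve = 12; a full eighth-note triplet (3 notes) (three triplet eighths span one quarter) = 2; dotted semibreve = 12; dotted crotchet = 3; dotted semibreve = 12; semibreve = 8.
Total: 12 + 12 + 2 + 12 + 3 + 12 + 8 = 61 eighth notes.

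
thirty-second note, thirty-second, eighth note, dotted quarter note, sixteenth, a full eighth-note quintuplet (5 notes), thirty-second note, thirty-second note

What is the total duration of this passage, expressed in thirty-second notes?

38

In thirty-second notes: thirty-second note = 1; thirty-second = 1; eighth note = 4; dotted quarter note = 12; sixteenth = 2; a full eighth-note quintuplet (5 notes) (five quintuplet eighths span one half) = 16; thirty-second note = 1; thirty-second note = 1.
Sum: 1 + 1 + 4 + 12 + 2 + 16 + 1 + 1 = 38 thirty-second notes.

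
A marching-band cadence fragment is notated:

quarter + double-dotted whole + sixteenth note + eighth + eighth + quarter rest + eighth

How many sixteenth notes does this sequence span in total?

Express everything in sixteenth notes: quarter = 4; double-dotted whole = 28; sixteenth note = 1; eighth = 2; eighth = 2; quarter rest = 4; eighth = 2.
Total: 4 + 28 + 1 + 2 + 2 + 4 + 2 = 43 sixteenth notes.

43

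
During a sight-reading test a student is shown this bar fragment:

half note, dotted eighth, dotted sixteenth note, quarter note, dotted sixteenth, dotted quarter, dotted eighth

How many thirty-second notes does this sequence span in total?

Express everything in thirty-second notes: half note = 16; dotted eighth = 6; dotted sixteenth note = 3; quarter note = 8; dotted sixteenth = 3; dotted quarter = 12; dotted eighth = 6.
Total: 16 + 6 + 3 + 8 + 3 + 12 + 6 = 54 thirty-second notes.

54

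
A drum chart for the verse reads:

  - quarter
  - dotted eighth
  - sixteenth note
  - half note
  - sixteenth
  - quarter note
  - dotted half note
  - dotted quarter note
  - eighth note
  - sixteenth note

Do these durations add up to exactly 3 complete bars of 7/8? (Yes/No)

One bar of 7/8 = 14 sixteenth notes, so 3 bars = 42.
Express everything in sixteenth notes: quarter = 4; dotted eighth = 3; sixteenth note = 1; half note = 8; sixteenth = 1; quarter note = 4; dotted half note = 12; dotted quarter note = 6; eighth note = 2; sixteenth note = 1.
Adding: 4 + 3 + 1 + 8 + 1 + 4 + 12 + 6 + 2 + 1 = 42.
42 equals 42, so the answer is Yes.

Yes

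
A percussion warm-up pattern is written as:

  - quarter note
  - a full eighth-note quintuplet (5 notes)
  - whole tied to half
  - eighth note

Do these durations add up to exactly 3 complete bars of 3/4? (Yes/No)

No

One bar of 3/4 = 6 eighth notes, so 3 bars = 18.
Working in eighth notes: quarter note = 2; a full eighth-note quintuplet (5 notes) (five quintuplet eighths span one half) = 4; whole tied to half (whole + half) = 12; eighth note = 1.
Sum: 2 + 4 + 12 + 1 = 19.
19 exceeds 18, so the answer is No.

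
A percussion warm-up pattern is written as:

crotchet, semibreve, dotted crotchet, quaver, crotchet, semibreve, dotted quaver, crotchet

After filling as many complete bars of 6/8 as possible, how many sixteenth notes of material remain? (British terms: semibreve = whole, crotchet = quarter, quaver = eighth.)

One bar of 6/8 = 12 sixteenth notes.
In sixteenth notes: crotchet = 4; semibreve = 16; dotted crotchet = 6; quaver = 2; crotchet = 4; semibreve = 16; dotted quaver = 3; crotchet = 4.
Altogether 4 + 16 + 6 + 2 + 4 + 16 + 3 + 4 = 55.
55 ÷ 12 = 4 complete bars with 7 sixteenth notes remaining.

7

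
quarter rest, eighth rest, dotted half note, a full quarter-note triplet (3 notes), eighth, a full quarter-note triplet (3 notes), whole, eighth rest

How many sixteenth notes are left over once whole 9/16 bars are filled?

0

One bar of 9/16 = 9 sixteenth notes.
In sixteenth notes: quarter rest = 4; eighth rest = 2; dotted half note = 12; a full quarter-note triplet (3 notes) (three triplet quarters span one half) = 8; eighth = 2; a full quarter-note triplet (3 notes) (three triplet quarters span one half) = 8; whole = 16; eighth rest = 2.
Adding: 4 + 2 + 12 + 8 + 2 + 8 + 16 + 2 = 54.
54 ÷ 9 = 6 complete bars with 0 sixteenth notes remaining.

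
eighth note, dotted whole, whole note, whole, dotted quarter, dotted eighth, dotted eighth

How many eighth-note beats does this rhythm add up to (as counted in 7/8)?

One eighth-note beat = 2 sixteenth notes.
In sixteenth notes: eighth note = 2; dotted whole = 24; whole note = 16; whole = 16; dotted quarter = 6; dotted eighth = 3; dotted eighth = 3.
Altogether 2 + 24 + 16 + 16 + 6 + 3 + 3 = 70.
70 ÷ 2 = 35 beats.

35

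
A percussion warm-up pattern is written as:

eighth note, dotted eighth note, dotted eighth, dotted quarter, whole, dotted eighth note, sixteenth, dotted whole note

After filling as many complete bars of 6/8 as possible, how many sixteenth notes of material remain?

One bar of 6/8 = 12 sixteenth notes.
In sixteenth notes: eighth note = 2; dotted eighth note = 3; dotted eighth = 3; dotted quarter = 6; whole = 16; dotted eighth note = 3; sixteenth = 1; dotted whole note = 24.
Total: 2 + 3 + 3 + 6 + 16 + 3 + 1 + 24 = 58.
58 ÷ 12 = 4 complete bars with 10 sixteenth notes remaining.

10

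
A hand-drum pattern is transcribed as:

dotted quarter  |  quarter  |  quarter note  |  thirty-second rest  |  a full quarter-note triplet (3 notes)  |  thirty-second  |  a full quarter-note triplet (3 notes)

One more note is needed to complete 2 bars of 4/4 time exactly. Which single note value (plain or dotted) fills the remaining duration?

2 bars of 4/4 = 64 thirty-second notes.
Working in thirty-second notes: dotted quarter = 12; quarter = 8; quarter note = 8; thirty-second rest = 1; a full quarter-note triplet (3 notes) (three triplet quarters span one half) = 16; thirty-second = 1; a full quarter-note triplet (3 notes) (three triplet quarters span one half) = 16.
Altogether 12 + 8 + 8 + 1 + 16 + 1 + 16 = 62.
Remaining: 64 − 62 = 2 thirty-second notes, which is a sixteenth note.

sixteenth note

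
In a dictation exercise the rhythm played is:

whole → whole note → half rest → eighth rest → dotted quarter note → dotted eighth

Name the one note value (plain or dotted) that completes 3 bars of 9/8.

dotted eighth note

3 bars of 9/8 = 54 sixteenth notes.
Express everything in sixteenth notes: whole = 16; whole note = 16; half rest = 8; eighth rest = 2; dotted quarter note = 6; dotted eighth = 3.
Total: 16 + 16 + 8 + 2 + 6 + 3 = 51.
Remaining: 54 − 51 = 3 sixteenth notes, which is a dotted eighth note.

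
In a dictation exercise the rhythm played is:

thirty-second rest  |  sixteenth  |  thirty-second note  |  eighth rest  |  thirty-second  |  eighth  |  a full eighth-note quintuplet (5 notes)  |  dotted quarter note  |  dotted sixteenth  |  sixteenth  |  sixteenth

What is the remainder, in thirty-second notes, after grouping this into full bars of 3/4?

One bar of 3/4 = 24 thirty-second notes.
Express everything in thirty-second notes: thirty-second rest = 1; sixteenth = 2; thirty-second note = 1; eighth rest = 4; thirty-second = 1; eighth = 4; a full eighth-note quintuplet (5 notes) (five quintuplet eighths span one half) = 16; dotted quarter note = 12; dotted sixteenth = 3; sixteenth = 2; sixteenth = 2.
Total: 1 + 2 + 1 + 4 + 1 + 4 + 16 + 12 + 3 + 2 + 2 = 48.
48 ÷ 24 = 2 complete bars with 0 thirty-second notes remaining.

0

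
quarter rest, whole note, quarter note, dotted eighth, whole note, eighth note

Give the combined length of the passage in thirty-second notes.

90

Each duration in thirty-second notes: quarter rest = 8; whole note = 32; quarter note = 8; dotted eighth = 6; whole note = 32; eighth note = 4.
Altogether 8 + 32 + 8 + 6 + 32 + 4 = 90 thirty-second notes.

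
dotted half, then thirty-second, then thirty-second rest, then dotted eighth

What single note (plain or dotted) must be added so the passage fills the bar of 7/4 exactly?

dotted half note

The bar of 7/4 = 56 thirty-second notes.
Each duration in thirty-second notes: dotted half = 24; thirty-second = 1; thirty-second rest = 1; dotted eighth = 6.
Total: 24 + 1 + 1 + 6 = 32.
Remaining: 56 − 32 = 24 thirty-second notes, which is a dotted half note.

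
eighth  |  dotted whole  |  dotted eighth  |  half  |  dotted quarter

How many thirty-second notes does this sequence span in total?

86

In thirty-second notes: eighth = 4; dotted whole = 48; dotted eighth = 6; half = 16; dotted quarter = 12.
Adding: 4 + 48 + 6 + 16 + 12 = 86 thirty-second notes.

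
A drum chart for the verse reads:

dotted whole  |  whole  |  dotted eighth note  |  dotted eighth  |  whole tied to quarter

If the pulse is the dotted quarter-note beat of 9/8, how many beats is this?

One dotted quarter-note beat = 6 sixteenth notes.
Each duration in sixteenth notes: dotted whole = 24; whole = 16; dotted eighth note = 3; dotted eighth = 3; whole tied to quarter (whole + quarter) = 20.
Adding: 24 + 16 + 3 + 3 + 20 = 66.
66 ÷ 6 = 11 beats.

11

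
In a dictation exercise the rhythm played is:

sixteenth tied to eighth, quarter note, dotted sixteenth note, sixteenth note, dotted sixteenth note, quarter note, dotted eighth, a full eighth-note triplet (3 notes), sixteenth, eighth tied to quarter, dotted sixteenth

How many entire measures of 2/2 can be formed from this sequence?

One bar of 2/2 = 32 thirty-second notes.
Convert each value to thirty-second notes: sixteenth tied to eighth (sixteenth + eighth) = 6; quarter note = 8; dotted sixteenth note = 3; sixteenth note = 2; dotted sixteenth note = 3; quarter note = 8; dotted eighth = 6; a full eighth-note triplet (3 notes) (three triplet eighths span one quarter) = 8; sixteenth = 2; eighth tied to quarter (eighth + quarter) = 12; dotted sixteenth = 3.
Adding: 6 + 8 + 3 + 2 + 3 + 8 + 6 + 8 + 2 + 12 + 3 = 61.
61 ÷ 32 = 1 complete bar with 29 left over.

1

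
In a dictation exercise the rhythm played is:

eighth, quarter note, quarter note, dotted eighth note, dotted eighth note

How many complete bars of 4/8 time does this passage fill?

2

One bar of 4/8 = 8 sixteenth notes.
Express everything in sixteenth notes: eighth = 2; quarter note = 4; quarter note = 4; dotted eighth note = 3; dotted eighth note = 3.
Sum: 2 + 4 + 4 + 3 + 3 = 16.
16 ÷ 8 = 2 complete bars with 0 left over.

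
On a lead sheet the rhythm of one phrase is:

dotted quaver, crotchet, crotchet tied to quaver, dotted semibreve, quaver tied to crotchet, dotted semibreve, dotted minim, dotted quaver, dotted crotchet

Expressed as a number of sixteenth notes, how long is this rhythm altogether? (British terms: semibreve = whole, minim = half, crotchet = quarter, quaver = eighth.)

88

Express everything in sixteenth notes: dotted quaver = 3; crotchet = 4; crotchet tied to quaver (crotchet + quaver) = 6; dotted semibreve = 24; quaver tied to crotchet (quaver + crotchet) = 6; dotted semibreve = 24; dotted minim = 12; dotted quaver = 3; dotted crotchet = 6.
Adding: 3 + 4 + 6 + 24 + 6 + 24 + 12 + 3 + 6 = 88 sixteenth notes.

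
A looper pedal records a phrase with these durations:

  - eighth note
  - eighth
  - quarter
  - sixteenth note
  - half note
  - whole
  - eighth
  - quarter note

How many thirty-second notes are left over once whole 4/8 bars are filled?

One bar of 4/8 = 8 sixteenth notes.
Each duration in sixteenth notes: eighth note = 2; eighth = 2; quarter = 4; sixteenth note = 1; half note = 8; whole = 16; eighth = 2; quarter note = 4.
Total: 2 + 2 + 4 + 1 + 8 + 16 + 2 + 4 = 39.
39 ÷ 8 = 4 complete bars with 7 sixteenth notes remaining = 14 thirty-second notes.

14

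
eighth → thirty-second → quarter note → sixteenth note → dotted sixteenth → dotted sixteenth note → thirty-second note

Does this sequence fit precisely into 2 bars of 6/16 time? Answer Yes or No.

No

One bar of 6/16 = 12 thirty-second notes, so 2 bars = 24.
Working in thirty-second notes: eighth = 4; thirty-second = 1; quarter note = 8; sixteenth note = 2; dotted sixteenth = 3; dotted sixteenth note = 3; thirty-second note = 1.
Sum: 4 + 1 + 8 + 2 + 3 + 3 + 1 = 22.
22 falls short of 24, so the answer is No.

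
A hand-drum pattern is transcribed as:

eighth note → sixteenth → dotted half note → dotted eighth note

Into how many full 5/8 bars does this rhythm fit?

1

One bar of 5/8 = 10 sixteenth notes.
Express everything in sixteenth notes: eighth note = 2; sixteenth = 1; dotted half note = 12; dotted eighth note = 3.
Adding: 2 + 1 + 12 + 3 = 18.
18 ÷ 10 = 1 complete bar with 8 left over.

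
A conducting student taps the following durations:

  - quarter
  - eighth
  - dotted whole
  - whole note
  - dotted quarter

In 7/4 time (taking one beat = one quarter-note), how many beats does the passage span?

13

One quarter-note beat = 2 eighth notes.
Express everything in eighth notes: quarter = 2; eighth = 1; dotted whole = 12; whole note = 8; dotted quarter = 3.
Adding: 2 + 1 + 12 + 8 + 3 = 26.
26 ÷ 2 = 13 beats.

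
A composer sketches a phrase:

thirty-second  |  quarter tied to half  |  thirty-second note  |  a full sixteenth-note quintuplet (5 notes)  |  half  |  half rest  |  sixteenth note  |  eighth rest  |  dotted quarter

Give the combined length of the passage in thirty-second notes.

In thirty-second notes: thirty-second = 1; quarter tied to half (quarter + half) = 24; thirty-second note = 1; a full sixteenth-note quintuplet (5 notes) (five quintuplet sixteenths span one quarter) = 8; half = 16; half rest = 16; sixteenth note = 2; eighth rest = 4; dotted quarter = 12.
Total: 1 + 24 + 1 + 8 + 16 + 16 + 2 + 4 + 12 = 84 thirty-second notes.

84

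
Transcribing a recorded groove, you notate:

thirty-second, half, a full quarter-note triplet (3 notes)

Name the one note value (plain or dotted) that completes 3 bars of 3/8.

3 bars of 3/8 = 36 thirty-second notes.
Express everything in thirty-second notes: thirty-second = 1; half = 16; a full quarter-note triplet (3 notes) (three triplet quarters span one half) = 16.
Total: 1 + 16 + 16 = 33.
Remaining: 36 − 33 = 3 thirty-second notes, which is a dotted sixteenth note.

dotted sixteenth note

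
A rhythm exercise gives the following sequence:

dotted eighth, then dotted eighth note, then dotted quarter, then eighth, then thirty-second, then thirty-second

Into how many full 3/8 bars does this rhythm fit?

One bar of 3/8 = 12 thirty-second notes.
Working in thirty-second notes: dotted eighth = 6; dotted eighth note = 6; dotted quarter = 12; eighth = 4; thirty-second = 1; thirty-second = 1.
Sum: 6 + 6 + 12 + 4 + 1 + 1 = 30.
30 ÷ 12 = 2 complete bars with 6 left over.

2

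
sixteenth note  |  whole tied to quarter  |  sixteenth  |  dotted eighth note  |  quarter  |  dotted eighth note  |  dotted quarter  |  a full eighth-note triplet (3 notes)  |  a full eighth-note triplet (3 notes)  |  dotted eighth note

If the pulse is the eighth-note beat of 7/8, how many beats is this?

24.5

One eighth-note beat = 2 sixteenth notes.
In sixteenth notes: sixteenth note = 1; whole tied to quarter (whole + quarter) = 20; sixteenth = 1; dotted eighth note = 3; quarter = 4; dotted eighth note = 3; dotted quarter = 6; a full eighth-note triplet (3 notes) (three triplet eighths span one quarter) = 4; a full eighth-note triplet (3 notes) (three triplet eighths span one quarter) = 4; dotted eighth note = 3.
Sum: 1 + 20 + 1 + 3 + 4 + 3 + 6 + 4 + 4 + 3 = 49.
49 ÷ 2 = 24.5 beats.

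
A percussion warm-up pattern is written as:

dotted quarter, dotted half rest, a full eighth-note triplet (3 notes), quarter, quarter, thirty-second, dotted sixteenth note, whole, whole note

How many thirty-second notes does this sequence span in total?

Working in thirty-second notes: dotted quarter = 12; dotted half rest = 24; a full eighth-note triplet (3 notes) (three triplet eighths span one quarter) = 8; quarter = 8; quarter = 8; thirty-second = 1; dotted sixteenth note = 3; whole = 32; whole note = 32.
Sum: 12 + 24 + 8 + 8 + 8 + 1 + 3 + 32 + 32 = 128 thirty-second notes.

128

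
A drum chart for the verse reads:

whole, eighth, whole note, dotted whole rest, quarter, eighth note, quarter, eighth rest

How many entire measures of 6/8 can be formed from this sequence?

5

One bar of 6/8 = 6 eighth notes.
In eighth notes: whole = 8; eighth = 1; whole note = 8; dotted whole rest = 12; quarter = 2; eighth note = 1; quarter = 2; eighth rest = 1.
Adding: 8 + 1 + 8 + 12 + 2 + 1 + 2 + 1 = 35.
35 ÷ 6 = 5 complete bars with 5 left over.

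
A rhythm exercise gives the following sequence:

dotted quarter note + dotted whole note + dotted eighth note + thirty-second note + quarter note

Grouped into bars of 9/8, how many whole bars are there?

2

One bar of 9/8 = 36 thirty-second notes.
In thirty-second notes: dotted quarter note = 12; dotted whole note = 48; dotted eighth note = 6; thirty-second note = 1; quarter note = 8.
Sum: 12 + 48 + 6 + 1 + 8 = 75.
75 ÷ 36 = 2 complete bars with 3 left over.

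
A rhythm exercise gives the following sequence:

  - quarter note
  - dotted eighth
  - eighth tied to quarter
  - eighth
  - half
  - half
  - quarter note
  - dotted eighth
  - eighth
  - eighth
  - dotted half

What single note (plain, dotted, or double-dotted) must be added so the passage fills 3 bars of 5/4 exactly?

3 bars of 5/4 = 60 sixteenth notes.
In sixteenth notes: quarter note = 4; dotted eighth = 3; eighth tied to quarter (eighth + quarter) = 6; eighth = 2; half = 8; half = 8; quarter note = 4; dotted eighth = 3; eighth = 2; eighth = 2; dotted half = 12.
Sum: 4 + 3 + 6 + 2 + 8 + 8 + 4 + 3 + 2 + 2 + 12 = 54.
Remaining: 60 − 54 = 6 sixteenth notes, which is a dotted quarter note.

dotted quarter note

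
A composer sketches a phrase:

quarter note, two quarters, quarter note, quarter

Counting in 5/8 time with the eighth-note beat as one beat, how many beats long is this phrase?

10

One eighth-note beat = 2 sixteenth notes.
Each duration in sixteenth notes: quarter note = 4; quarter = 4; quarter = 4; quarter note = 4; quarter = 4.
Altogether 4 + 4 + 4 + 4 + 4 = 20.
20 ÷ 2 = 10 beats.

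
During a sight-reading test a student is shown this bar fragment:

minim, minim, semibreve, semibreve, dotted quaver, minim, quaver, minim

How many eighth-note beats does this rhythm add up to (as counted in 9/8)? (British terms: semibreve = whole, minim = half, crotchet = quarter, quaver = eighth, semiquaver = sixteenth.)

34.5

One eighth-note beat = 2 sixteenth notes.
In sixteenth notes: minim = 8; minim = 8; semibreve = 16; semibreve = 16; dotted quaver = 3; minim = 8; quaver = 2; minim = 8.
Adding: 8 + 8 + 16 + 16 + 3 + 8 + 2 + 8 = 69.
69 ÷ 2 = 34.5 beats.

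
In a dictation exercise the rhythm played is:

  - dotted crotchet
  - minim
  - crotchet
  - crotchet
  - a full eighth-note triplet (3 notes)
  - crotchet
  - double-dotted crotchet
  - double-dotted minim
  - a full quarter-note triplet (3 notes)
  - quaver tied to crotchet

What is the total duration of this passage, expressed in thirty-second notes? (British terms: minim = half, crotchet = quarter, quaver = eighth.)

In thirty-second notes: dotted crotchet = 12; minim = 16; crotchet = 8; crotchet = 8; a full eighth-note triplet (3 notes) (three triplet eighths span one quarter) = 8; crotchet = 8; double-dotted crotchet = 14; double-dotted minim = 28; a full quarter-note triplet (3 notes) (three triplet quarters span one half) = 16; quaver tied to crotchet (quaver + crotchet) = 12.
Altogether 12 + 16 + 8 + 8 + 8 + 8 + 14 + 28 + 16 + 12 = 130 thirty-second notes.

130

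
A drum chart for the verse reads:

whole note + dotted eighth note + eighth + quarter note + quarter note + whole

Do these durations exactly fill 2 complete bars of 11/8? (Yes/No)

One bar of 11/8 = 22 sixteenth notes, so 2 bars = 44.
Each duration in sixteenth notes: whole note = 16; dotted eighth note = 3; eighth = 2; quarter note = 4; quarter note = 4; whole = 16.
Sum: 16 + 3 + 2 + 4 + 4 + 16 = 45.
45 exceeds 44, so the answer is No.

No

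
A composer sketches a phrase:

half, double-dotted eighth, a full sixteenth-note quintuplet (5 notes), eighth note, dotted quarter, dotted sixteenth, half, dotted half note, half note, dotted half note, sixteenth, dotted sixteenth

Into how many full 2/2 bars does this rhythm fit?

4

One bar of 2/2 = 32 thirty-second notes.
Convert each value to thirty-second notes: half = 16; double-dotted eighth = 7; a full sixteenth-note quintuplet (5 notes) (five quintuplet sixteenths span one quarter) = 8; eighth note = 4; dotted quarter = 12; dotted sixteenth = 3; half = 16; dotted half note = 24; half note = 16; dotted half note = 24; sixteenth = 2; dotted sixteenth = 3.
Total: 16 + 7 + 8 + 4 + 12 + 3 + 16 + 24 + 16 + 24 + 2 + 3 = 135.
135 ÷ 32 = 4 complete bars with 7 left over.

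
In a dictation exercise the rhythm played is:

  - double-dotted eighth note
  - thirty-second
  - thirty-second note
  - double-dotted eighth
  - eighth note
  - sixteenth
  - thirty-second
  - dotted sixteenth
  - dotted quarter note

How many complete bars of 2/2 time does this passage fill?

One bar of 2/2 = 32 thirty-second notes.
Each duration in thirty-second notes: double-dotted eighth note = 7; thirty-second = 1; thirty-second note = 1; double-dotted eighth = 7; eighth note = 4; sixteenth = 2; thirty-second = 1; dotted sixteenth = 3; dotted quarter note = 12.
Total: 7 + 1 + 1 + 7 + 4 + 2 + 1 + 3 + 12 = 38.
38 ÷ 32 = 1 complete bar with 6 left over.

1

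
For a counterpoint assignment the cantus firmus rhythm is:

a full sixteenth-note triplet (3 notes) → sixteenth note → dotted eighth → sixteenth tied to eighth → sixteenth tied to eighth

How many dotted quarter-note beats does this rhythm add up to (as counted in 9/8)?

One dotted quarter-note beat = 6 sixteenth notes.
In sixteenth notes: a full sixteenth-note triplet (3 notes) (three triplet sixteenths span one eighth) = 2; sixteenth note = 1; dotted eighth = 3; sixteenth tied to eighth (sixteenth + eighth) = 3; sixteenth tied to eighth (sixteenth + eighth) = 3.
Sum: 2 + 1 + 3 + 3 + 3 = 12.
12 ÷ 6 = 2 beats.

2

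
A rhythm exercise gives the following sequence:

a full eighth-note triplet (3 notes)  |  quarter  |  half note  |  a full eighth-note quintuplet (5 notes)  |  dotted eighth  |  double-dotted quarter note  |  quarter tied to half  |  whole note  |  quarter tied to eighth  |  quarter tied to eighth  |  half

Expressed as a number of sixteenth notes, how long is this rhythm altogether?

82

Convert each value to sixteenth notes: a full eighth-note triplet (3 notes) (three triplet eighths span one quarter) = 4; quarter = 4; half note = 8; a full eighth-note quintuplet (5 notes) (five quintuplet eighths span one half) = 8; dotted eighth = 3; double-dotted quarter note = 7; quarter tied to half (quarter + half) = 12; whole note = 16; quarter tied to eighth (quarter + eighth) = 6; quarter tied to eighth (quarter + eighth) = 6; half = 8.
Sum: 4 + 4 + 8 + 8 + 3 + 7 + 12 + 16 + 6 + 6 + 8 = 82 sixteenth notes.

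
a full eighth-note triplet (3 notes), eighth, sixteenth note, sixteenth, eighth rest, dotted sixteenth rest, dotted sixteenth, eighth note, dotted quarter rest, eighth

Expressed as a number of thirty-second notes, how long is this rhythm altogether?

46

Convert each value to thirty-second notes: a full eighth-note triplet (3 notes) (three triplet eighths span one quarter) = 8; eighth = 4; sixteenth note = 2; sixteenth = 2; eighth rest = 4; dotted sixteenth rest = 3; dotted sixteenth = 3; eighth note = 4; dotted quarter rest = 12; eighth = 4.
Sum: 8 + 4 + 2 + 2 + 4 + 3 + 3 + 4 + 12 + 4 = 46 thirty-second notes.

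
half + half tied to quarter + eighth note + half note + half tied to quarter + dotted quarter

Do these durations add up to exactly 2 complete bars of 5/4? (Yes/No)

No

One bar of 5/4 = 10 eighth notes, so 2 bars = 20.
In eighth notes: half = 4; half tied to quarter (half + quarter) = 6; eighth note = 1; half note = 4; half tied to quarter (half + quarter) = 6; dotted quarter = 3.
Sum: 4 + 6 + 1 + 4 + 6 + 3 = 24.
24 exceeds 20, so the answer is No.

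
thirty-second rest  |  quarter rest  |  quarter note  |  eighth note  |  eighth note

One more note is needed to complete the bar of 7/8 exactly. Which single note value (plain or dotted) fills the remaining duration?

The bar of 7/8 = 28 thirty-second notes.
Express everything in thirty-second notes: thirty-second rest = 1; quarter rest = 8; quarter note = 8; eighth note = 4; eighth note = 4.
Sum: 1 + 8 + 8 + 4 + 4 = 25.
Remaining: 28 − 25 = 3 thirty-second notes, which is a dotted sixteenth note.

dotted sixteenth note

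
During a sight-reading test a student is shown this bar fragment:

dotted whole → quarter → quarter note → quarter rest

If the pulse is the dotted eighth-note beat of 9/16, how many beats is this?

One dotted eighth-note beat = 3 sixteenth notes.
In sixteenth notes: dotted whole = 24; quarter = 4; quarter note = 4; quarter rest = 4.
Total: 24 + 4 + 4 + 4 = 36.
36 ÷ 3 = 12 beats.

12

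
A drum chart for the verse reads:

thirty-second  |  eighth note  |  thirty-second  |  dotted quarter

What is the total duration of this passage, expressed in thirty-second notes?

Express everything in thirty-second notes: thirty-second = 1; eighth note = 4; thirty-second = 1; dotted quarter = 12.
Altogether 1 + 4 + 1 + 12 = 18 thirty-second notes.

18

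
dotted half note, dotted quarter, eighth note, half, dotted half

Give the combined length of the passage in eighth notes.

20

Working in eighth notes: dotted half note = 6; dotted quarter = 3; eighth note = 1; half = 4; dotted half = 6.
Total: 6 + 3 + 1 + 4 + 6 = 20 eighth notes.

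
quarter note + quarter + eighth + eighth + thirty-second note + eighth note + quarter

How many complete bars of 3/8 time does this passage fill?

3

One bar of 3/8 = 12 thirty-second notes.
Working in thirty-second notes: quarter note = 8; quarter = 8; eighth = 4; eighth = 4; thirty-second note = 1; eighth note = 4; quarter = 8.
Adding: 8 + 8 + 4 + 4 + 1 + 4 + 8 = 37.
37 ÷ 12 = 3 complete bars with 1 left over.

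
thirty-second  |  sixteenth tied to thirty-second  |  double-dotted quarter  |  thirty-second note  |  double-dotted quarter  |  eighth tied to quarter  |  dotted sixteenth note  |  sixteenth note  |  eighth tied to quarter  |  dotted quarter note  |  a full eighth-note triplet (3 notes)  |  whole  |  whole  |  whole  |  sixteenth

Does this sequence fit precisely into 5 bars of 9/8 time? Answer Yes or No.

Yes

One bar of 9/8 = 36 thirty-second notes, so 5 bars = 180.
In thirty-second notes: thirty-second = 1; sixteenth tied to thirty-second (sixteenth + thirty-second) = 3; double-dotted quarter = 14; thirty-second note = 1; double-dotted quarter = 14; eighth tied to quarter (eighth + quarter) = 12; dotted sixteenth note = 3; sixteenth note = 2; eighth tied to quarter (eighth + quarter) = 12; dotted quarter note = 12; a full eighth-note triplet (3 notes) (three triplet eighths span one quarter) = 8; whole = 32; whole = 32; whole = 32; sixteenth = 2.
Sum: 1 + 3 + 14 + 1 + 14 + 12 + 3 + 2 + 12 + 12 + 8 + 32 + 32 + 32 + 2 = 180.
180 equals 180, so the answer is Yes.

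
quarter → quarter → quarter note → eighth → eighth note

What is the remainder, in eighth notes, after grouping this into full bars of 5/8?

3

One bar of 5/8 = 5 eighth notes.
Working in eighth notes: quarter = 2; quarter = 2; quarter note = 2; eighth = 1; eighth note = 1.
Total: 2 + 2 + 2 + 1 + 1 = 8.
8 ÷ 5 = 1 complete bar with 3 eighth notes remaining.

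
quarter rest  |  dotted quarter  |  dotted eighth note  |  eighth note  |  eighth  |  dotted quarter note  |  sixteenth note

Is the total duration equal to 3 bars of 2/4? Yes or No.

One bar of 2/4 = 8 sixteenth notes, so 3 bars = 24.
Express everything in sixteenth notes: quarter rest = 4; dotted quarter = 6; dotted eighth note = 3; eighth note = 2; eighth = 2; dotted quarter note = 6; sixteenth note = 1.
Sum: 4 + 6 + 3 + 2 + 2 + 6 + 1 = 24.
24 equals 24, so the answer is Yes.

Yes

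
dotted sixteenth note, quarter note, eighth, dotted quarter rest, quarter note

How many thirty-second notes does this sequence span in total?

In thirty-second notes: dotted sixteenth note = 3; quarter note = 8; eighth = 4; dotted quarter rest = 12; quarter note = 8.
Total: 3 + 8 + 4 + 12 + 8 = 35 thirty-second notes.

35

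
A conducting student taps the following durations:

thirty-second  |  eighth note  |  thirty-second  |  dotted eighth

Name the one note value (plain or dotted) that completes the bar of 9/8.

dotted half note

The bar of 9/8 = 36 thirty-second notes.
Each duration in thirty-second notes: thirty-second = 1; eighth note = 4; thirty-second = 1; dotted eighth = 6.
Altogether 1 + 4 + 1 + 6 = 12.
Remaining: 36 − 12 = 24 thirty-second notes, which is a dotted half note.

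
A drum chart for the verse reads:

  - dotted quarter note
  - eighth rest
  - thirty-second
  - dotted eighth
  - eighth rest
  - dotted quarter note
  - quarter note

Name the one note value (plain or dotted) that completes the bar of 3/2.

thirty-second note

The bar of 3/2 = 48 thirty-second notes.
In thirty-second notes: dotted quarter note = 12; eighth rest = 4; thirty-second = 1; dotted eighth = 6; eighth rest = 4; dotted quarter note = 12; quarter note = 8.
Sum: 12 + 4 + 1 + 6 + 4 + 12 + 8 = 47.
Remaining: 48 − 47 = 1 thirty-second note, which is a thirty-second note.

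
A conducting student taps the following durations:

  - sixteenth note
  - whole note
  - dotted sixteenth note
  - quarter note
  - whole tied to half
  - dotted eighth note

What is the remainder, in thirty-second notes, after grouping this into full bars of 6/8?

One bar of 6/8 = 24 thirty-second notes.
Working in thirty-second notes: sixteenth note = 2; whole note = 32; dotted sixteenth note = 3; quarter note = 8; whole tied to half (whole + half) = 48; dotted eighth note = 6.
Altogether 2 + 32 + 3 + 8 + 48 + 6 = 99.
99 ÷ 24 = 4 complete bars with 3 thirty-second notes remaining.

3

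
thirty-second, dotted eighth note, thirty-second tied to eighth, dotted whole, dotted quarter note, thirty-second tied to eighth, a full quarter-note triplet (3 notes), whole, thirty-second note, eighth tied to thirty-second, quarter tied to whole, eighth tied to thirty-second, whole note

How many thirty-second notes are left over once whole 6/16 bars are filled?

One bar of 6/16 = 12 thirty-second notes.
Working in thirty-second notes: thirty-second = 1; dotted eighth note = 6; thirty-second tied to eighth (thirty-second + eighth) = 5; dotted whole = 48; dotted quarter note = 12; thirty-second tied to eighth (thirty-second + eighth) = 5; a full quarter-note triplet (3 notes) (three triplet quarters span one half) = 16; whole = 32; thirty-second note = 1; eighth tied to thirty-second (eighth + thirty-second) = 5; quarter tied to whole (quarter + whole) = 40; eighth tied to thirty-second (eighth + thirty-second) = 5; whole note = 32.
Altogether 1 + 6 + 5 + 48 + 12 + 5 + 16 + 32 + 1 + 5 + 40 + 5 + 32 = 208.
208 ÷ 12 = 17 complete bars with 4 thirty-second notes remaining.

4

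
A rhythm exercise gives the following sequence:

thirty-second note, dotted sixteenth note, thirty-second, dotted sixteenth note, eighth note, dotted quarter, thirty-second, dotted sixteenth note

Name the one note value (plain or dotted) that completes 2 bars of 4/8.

eighth note

2 bars of 4/8 = 32 thirty-second notes.
Each duration in thirty-second notes: thirty-second note = 1; dotted sixteenth note = 3; thirty-second = 1; dotted sixteenth note = 3; eighth note = 4; dotted quarter = 12; thirty-second = 1; dotted sixteenth note = 3.
Altogether 1 + 3 + 1 + 3 + 4 + 12 + 1 + 3 = 28.
Remaining: 32 − 28 = 4 thirty-second notes, which is a eighth note.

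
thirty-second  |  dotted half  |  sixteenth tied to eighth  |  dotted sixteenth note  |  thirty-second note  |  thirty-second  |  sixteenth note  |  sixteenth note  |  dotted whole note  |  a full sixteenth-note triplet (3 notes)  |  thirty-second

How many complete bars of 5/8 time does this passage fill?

One bar of 5/8 = 20 thirty-second notes.
Working in thirty-second notes: thirty-second = 1; dotted half = 24; sixteenth tied to eighth (sixteenth + eighth) = 6; dotted sixteenth note = 3; thirty-second note = 1; thirty-second = 1; sixteenth note = 2; sixteenth note = 2; dotted whole note = 48; a full sixteenth-note triplet (3 notes) (three triplet sixteenths span one eighth) = 4; thirty-second = 1.
Adding: 1 + 24 + 6 + 3 + 1 + 1 + 2 + 2 + 48 + 4 + 1 = 93.
93 ÷ 20 = 4 complete bars with 13 left over.

4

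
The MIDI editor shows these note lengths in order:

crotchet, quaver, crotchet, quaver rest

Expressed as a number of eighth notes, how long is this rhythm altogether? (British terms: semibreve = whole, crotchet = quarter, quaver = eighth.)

6

In eighth notes: crotchet = 2; quaver = 1; crotchet = 2; quaver rest = 1.
Altogether 2 + 1 + 2 + 1 = 6 eighth notes.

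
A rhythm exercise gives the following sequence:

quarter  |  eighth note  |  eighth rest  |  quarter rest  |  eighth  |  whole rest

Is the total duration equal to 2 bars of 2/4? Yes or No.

No

One bar of 2/4 = 4 eighth notes, so 2 bars = 8.
Each duration in eighth notes: quarter = 2; eighth note = 1; eighth rest = 1; quarter rest = 2; eighth = 1; whole rest = 8.
Total: 2 + 1 + 1 + 2 + 1 + 8 = 15.
15 exceeds 8, so the answer is No.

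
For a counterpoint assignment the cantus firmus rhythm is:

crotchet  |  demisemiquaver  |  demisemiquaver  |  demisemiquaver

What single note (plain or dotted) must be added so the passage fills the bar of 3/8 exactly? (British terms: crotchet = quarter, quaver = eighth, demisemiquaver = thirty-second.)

The bar of 3/8 = 12 thirty-second notes.
Express everything in thirty-second notes: crotchet = 8; demisemiquaver = 1; demisemiquaver = 1; demisemiquaver = 1.
Sum: 8 + 1 + 1 + 1 = 11.
Remaining: 12 − 11 = 1 thirty-second note, which is a thirty-second note.

thirty-second note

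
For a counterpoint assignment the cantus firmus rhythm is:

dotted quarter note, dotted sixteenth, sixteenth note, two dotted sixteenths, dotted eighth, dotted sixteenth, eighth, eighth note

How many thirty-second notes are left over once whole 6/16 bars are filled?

One bar of 6/16 = 12 thirty-second notes.
Convert each value to thirty-second notes: dotted quarter note = 12; dotted sixteenth = 3; sixteenth note = 2; dotted sixteenth = 3; dotted sixteenth = 3; dotted eighth = 6; dotted sixteenth = 3; eighth = 4; eighth note = 4.
Total: 12 + 3 + 2 + 3 + 3 + 6 + 3 + 4 + 4 = 40.
40 ÷ 12 = 3 complete bars with 4 thirty-second notes remaining.

4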